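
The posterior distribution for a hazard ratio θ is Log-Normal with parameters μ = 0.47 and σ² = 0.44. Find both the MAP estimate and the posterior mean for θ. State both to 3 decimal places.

MAP = 1.030; posterior mean = 1.994

Mode = exp(μ − σ²) = exp(0.03) = 1.030.
Mean = exp(μ + σ²/2) = exp(0.690) = 1.994.
Mean > mode: the posterior has a right tail.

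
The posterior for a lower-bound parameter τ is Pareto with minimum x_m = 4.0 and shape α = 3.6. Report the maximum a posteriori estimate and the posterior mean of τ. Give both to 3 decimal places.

The Pareto density is strictly decreasing on [x_m, ∞), so the mode is x_m = 4.000.
Mean = α·x_m/(α−1) = 3.6·4.0/2.6 = 5.538.

MAP = 4.000; posterior mean = 5.538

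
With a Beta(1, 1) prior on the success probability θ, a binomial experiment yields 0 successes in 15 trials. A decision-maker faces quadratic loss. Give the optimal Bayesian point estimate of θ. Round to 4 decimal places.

0.0588

Posterior: Beta(1+0, 1+15) = Beta(1, 16).
Since α = 1 ≤ 1 and β > 1, the Beta density is monotone decreasing on [0,1]; the mode is at 0.
Mean = 1/(1+16) = 0.0588.
Quadratic loss ⇒ the optimal estimator is the posterior mean.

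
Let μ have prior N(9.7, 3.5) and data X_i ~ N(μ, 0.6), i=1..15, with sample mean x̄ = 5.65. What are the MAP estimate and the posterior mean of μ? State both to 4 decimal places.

Posterior for μ is Normal. Precision-weighted mean: (1/3.5·9.7 + 15/0.6·5.65) / (1/3.5 + 15/0.6) = 5.6958.
A Normal posterior is symmetric, so mode = mean.

MAP: 5.6958. Posterior mean: 5.6958.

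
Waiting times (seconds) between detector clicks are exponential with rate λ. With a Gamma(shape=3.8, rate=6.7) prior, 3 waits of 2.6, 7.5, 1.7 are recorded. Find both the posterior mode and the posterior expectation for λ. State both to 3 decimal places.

posterior mode = 0.314, posterior expectation = 0.368

Σ times = 11.8. Posterior: Gamma(shape = 3.8+3 = 6.8, rate = 6.7+11.8 = 18.5).
Mode = (α−1)/β = 5.8/18.5 = 0.314.
Mean = α/β = 6.8/18.5 = 0.368.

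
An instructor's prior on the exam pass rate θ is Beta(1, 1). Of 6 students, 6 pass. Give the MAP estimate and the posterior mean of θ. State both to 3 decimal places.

Posterior: Beta(1+6, 1+0) = Beta(7, 1).
Since β = 1 ≤ 1 and α > 1, the Beta density is monotone increasing on [0,1]; the mode is at 1.
Mean = 7/(7+1) = 0.875.

θ_MAP = 1.000, E[θ|data] = 0.875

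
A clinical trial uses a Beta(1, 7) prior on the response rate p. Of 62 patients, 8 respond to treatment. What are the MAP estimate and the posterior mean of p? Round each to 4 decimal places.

Posterior: Beta(1+8, 7+54) = Beta(9, 61).
Mode = (9−1)/(9+61−2) = 8/68 = 0.1176.
Mean = 9/(9+61) = 9/70 = 0.1286.
The mean is pulled above the mode by the posterior's right skew.

p_MAP = 0.1176, E[p|data] = 0.1286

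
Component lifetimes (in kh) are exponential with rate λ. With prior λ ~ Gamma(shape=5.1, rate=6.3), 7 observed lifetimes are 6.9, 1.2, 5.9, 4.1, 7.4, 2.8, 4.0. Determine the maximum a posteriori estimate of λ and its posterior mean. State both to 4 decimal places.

Σ times = 32.3. Posterior: Gamma(shape = 5.1+7 = 12.1, rate = 6.3+32.3 = 38.6).
Mode = (α−1)/β = 11.1/38.6 = 0.2876.
Mean = α/β = 12.1/38.6 = 0.3135.

maximum a posteriori estimate = 0.2876, posterior mean = 0.3135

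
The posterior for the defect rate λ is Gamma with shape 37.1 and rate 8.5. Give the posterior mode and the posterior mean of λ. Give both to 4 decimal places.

MAP = 4.2471; posterior mean = 4.3647

Mode = (α−1)/β = 36.1/8.5 = 4.2471.
Mean = α/β = 37.1/8.5 = 4.3647.
Mean > mode: the posterior has a right tail.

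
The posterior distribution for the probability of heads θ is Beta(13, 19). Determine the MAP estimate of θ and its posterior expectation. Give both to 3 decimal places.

Mode = (13−1)/(13+19−2) = 12/30 = 0.400.
Mean = 13/(13+19) = 13/32 = 0.406.
The posterior is right-skewed, so the mean exceeds the mode.

MAP: 0.400. Posterior mean: 0.406.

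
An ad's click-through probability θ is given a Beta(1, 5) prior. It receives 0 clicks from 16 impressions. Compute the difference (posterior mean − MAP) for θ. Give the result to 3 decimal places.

0.045

Posterior: Beta(1+0, 5+16) = Beta(1, 21).
Since α = 1 ≤ 1 and β > 1, the Beta density is monotone decreasing on [0,1]; the mode is at 0.
Mean = 1/(1+21) = 0.045.
Difference = 0.045 − 0.000 = 0.045.
The mean is pulled above the mode by the posterior's right skew.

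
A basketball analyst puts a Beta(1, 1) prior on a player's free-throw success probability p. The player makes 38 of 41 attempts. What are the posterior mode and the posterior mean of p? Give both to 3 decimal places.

Posterior: Beta(1+38, 1+3) = Beta(39, 4).
Mode = (39−1)/(39+4−2) = 38/41 = 0.927.
With a flat prior the MAP equals the MLE, 38/41.
Mean = 39/(39+4) = 39/43 = 0.907.

MAP = 0.927, posterior mean = 0.907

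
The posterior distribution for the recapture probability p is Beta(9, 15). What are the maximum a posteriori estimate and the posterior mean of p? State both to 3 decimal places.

MAP = 0.364; posterior mean = 0.375

Mode = (9−1)/(9+15−2) = 8/22 = 0.364.
Mean = 9/(9+15) = 9/24 = 0.375.
The posterior is right-skewed, so the mean exceeds the mode.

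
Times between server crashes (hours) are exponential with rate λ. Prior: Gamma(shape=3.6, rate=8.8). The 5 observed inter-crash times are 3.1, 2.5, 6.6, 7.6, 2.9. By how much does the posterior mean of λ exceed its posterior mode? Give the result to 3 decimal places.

0.032

Σ times = 22.7. Posterior: Gamma(shape = 3.6+5 = 8.6, rate = 8.8+22.7 = 31.5).
Mode = (α−1)/β = 7.6/31.5 = 0.241.
Mean = α/β = 8.6/31.5 = 0.273.
Difference = 0.273 − 0.241 = 0.032.
The posterior is right-skewed, so the mean exceeds the mode.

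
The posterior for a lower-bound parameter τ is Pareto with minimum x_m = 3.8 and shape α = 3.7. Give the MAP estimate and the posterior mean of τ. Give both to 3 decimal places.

The Pareto density is strictly decreasing on [x_m, ∞), so the mode is x_m = 3.800.
Mean = α·x_m/(α−1) = 3.7·3.8/2.7 = 5.207.
Right-skewed posterior ⇒ mode < mean.

τ_MAP = 3.800, E[τ|data] = 5.207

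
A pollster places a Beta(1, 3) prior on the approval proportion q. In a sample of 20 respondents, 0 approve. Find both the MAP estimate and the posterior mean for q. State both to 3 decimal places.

MAP: 0.000. Posterior mean: 0.042.

Posterior: Beta(1+0, 3+20) = Beta(1, 23).
Since α = 1 ≤ 1 and β > 1, the Beta density is monotone decreasing on [0,1]; the mode is at 0.
Mean = 1/(1+23) = 0.042.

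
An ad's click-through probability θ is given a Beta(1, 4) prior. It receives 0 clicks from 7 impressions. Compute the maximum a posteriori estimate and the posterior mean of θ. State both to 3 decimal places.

maximum a posteriori estimate = 0.000, posterior mean = 0.083

Posterior: Beta(1+0, 4+7) = Beta(1, 11).
Since α = 1 ≤ 1 and β > 1, the Beta density is monotone decreasing on [0,1]; the mode is at 0.
Mean = 1/(1+11) = 0.083.
Mean > mode: the posterior has a right tail.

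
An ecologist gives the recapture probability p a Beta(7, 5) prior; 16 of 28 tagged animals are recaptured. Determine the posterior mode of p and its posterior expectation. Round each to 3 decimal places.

Posterior: Beta(7+16, 5+12) = Beta(23, 17).
Mode = (23−1)/(23+17−2) = 22/38 = 0.579.
Mean = 23/(23+17) = 23/40 = 0.575.
The posterior is left-skewed, so the mode exceeds the mean.

posterior mode = 0.579, posterior expectation = 0.575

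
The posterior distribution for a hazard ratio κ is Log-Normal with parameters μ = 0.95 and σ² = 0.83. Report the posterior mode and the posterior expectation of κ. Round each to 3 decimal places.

MAP = 1.127, posterior mean = 3.916

Mode = exp(μ − σ²) = exp(0.12) = 1.127.
Mean = exp(μ + σ²/2) = exp(1.365) = 3.916.
Right-skewed posterior ⇒ mode < mean.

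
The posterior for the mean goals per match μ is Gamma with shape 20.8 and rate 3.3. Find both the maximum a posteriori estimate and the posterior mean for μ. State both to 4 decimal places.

MAP: 6.0000. Posterior mean: 6.3030.

Mode = (α−1)/β = 19.8/3.3 = 6.0000.
Mean = α/β = 20.8/3.3 = 6.3030.
The posterior is right-skewed, so the mean exceeds the mode.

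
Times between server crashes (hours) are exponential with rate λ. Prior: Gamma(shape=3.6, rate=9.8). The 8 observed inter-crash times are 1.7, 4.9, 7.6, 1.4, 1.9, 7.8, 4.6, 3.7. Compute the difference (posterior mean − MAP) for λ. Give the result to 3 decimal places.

Σ times = 33.6. Posterior: Gamma(shape = 3.6+8 = 11.6, rate = 9.8+33.6 = 43.4).
Mode = (α−1)/β = 10.6/43.4 = 0.244.
Mean = α/β = 11.6/43.4 = 0.267.
Difference = 0.267 − 0.244 = 0.023.
The mean is pulled above the mode by the posterior's right skew.

0.023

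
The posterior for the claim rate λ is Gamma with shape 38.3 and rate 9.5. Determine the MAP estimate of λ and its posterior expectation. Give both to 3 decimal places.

Mode = (α−1)/β = 37.3/9.5 = 3.926.
Mean = α/β = 38.3/9.5 = 4.032.

MAP: 3.926. Posterior mean: 4.032.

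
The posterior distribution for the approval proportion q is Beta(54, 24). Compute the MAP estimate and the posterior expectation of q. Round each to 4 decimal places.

Mode = (54−1)/(54+24−2) = 53/76 = 0.6974.
Mean = 54/(54+24) = 54/78 = 0.6923.
The posterior is left-skewed, so the mode exceeds the mean.

MAP estimate = 0.6974, posterior expectation = 0.6923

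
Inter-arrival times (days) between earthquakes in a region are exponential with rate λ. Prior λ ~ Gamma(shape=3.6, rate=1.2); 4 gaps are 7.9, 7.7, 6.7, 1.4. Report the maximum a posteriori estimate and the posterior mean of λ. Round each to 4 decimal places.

MAP = 0.2651, posterior mean = 0.3052

Σ times = 23.7. Posterior: Gamma(shape = 3.6+4 = 7.6, rate = 1.2+23.7 = 24.9).
Mode = (α−1)/β = 6.6/24.9 = 0.2651.
Mean = α/β = 7.6/24.9 = 0.3052.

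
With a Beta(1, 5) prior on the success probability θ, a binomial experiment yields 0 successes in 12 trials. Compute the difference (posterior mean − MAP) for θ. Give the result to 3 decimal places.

Posterior: Beta(1+0, 5+12) = Beta(1, 17).
Since α = 1 ≤ 1 and β > 1, the Beta density is monotone decreasing on [0,1]; the mode is at 0.
Mean = 1/(1+17) = 0.056.
Difference = 0.056 − 0.000 = 0.056.
The posterior is right-skewed, so the mean exceeds the mode.

0.056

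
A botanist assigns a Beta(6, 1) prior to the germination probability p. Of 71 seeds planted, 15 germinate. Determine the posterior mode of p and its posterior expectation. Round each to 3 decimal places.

posterior mode = 0.263, posterior expectation = 0.269

Posterior: Beta(6+15, 1+56) = Beta(21, 57).
Mode = (21−1)/(21+57−2) = 20/76 = 0.263.
Mean = 21/(21+57) = 21/78 = 0.269.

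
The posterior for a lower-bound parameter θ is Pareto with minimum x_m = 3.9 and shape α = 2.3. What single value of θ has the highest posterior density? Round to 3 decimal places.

The Pareto density is strictly decreasing on [x_m, ∞), so the mode is x_m = 3.900.
Mean = α·x_m/(α−1) = 2.3·3.9/1.3 = 6.900.
This is the posterior mode — the MAP estimate.

3.900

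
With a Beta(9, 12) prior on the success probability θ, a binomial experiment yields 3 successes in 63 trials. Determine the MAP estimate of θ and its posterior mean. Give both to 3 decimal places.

Posterior: Beta(9+3, 12+60) = Beta(12, 72).
Mode = (12−1)/(12+72−2) = 11/82 = 0.134.
Mean = 12/(12+72) = 12/84 = 0.143.
Right-skewed posterior ⇒ mode < mean.

MAP: 0.134. Posterior mean: 0.143.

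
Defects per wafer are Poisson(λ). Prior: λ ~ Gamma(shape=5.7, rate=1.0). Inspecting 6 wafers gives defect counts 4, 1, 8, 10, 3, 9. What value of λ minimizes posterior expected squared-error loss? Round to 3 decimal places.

Σ counts = 35. Posterior: Gamma(shape = 5.7+35 = 40.7, rate = 1.0+6 = 7.0).
Mode = (α−1)/β = 39.7/7.0 = 5.671.
Mean = α/β = 40.7/7.0 = 5.814.
Squared-error loss ⇒ the optimal estimator is the posterior mean.

5.814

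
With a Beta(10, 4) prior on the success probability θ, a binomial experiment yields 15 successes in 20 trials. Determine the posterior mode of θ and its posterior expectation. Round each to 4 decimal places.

Posterior: Beta(10+15, 4+5) = Beta(25, 9).
Mode = (25−1)/(25+9−2) = 24/32 = 0.7500.
Mean = 25/(25+9) = 25/34 = 0.7353.

θ_MAP = 0.7500, E[θ|data] = 0.7353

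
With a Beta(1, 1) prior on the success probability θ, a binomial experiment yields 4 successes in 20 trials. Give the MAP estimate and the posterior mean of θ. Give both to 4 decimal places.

Posterior: Beta(1+4, 1+16) = Beta(5, 17).
Mode = (5−1)/(5+17−2) = 4/20 = 0.2000.
Mean = 5/(5+17) = 5/22 = 0.2273.
The posterior is right-skewed, so the mean exceeds the mode.

MAP: 0.2000. Posterior mean: 0.2273.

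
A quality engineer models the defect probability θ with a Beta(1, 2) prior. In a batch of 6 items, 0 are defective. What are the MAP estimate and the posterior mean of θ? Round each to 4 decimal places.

MAP: 0.0000. Posterior mean: 0.1111.

Posterior: Beta(1+0, 2+6) = Beta(1, 8).
Since α = 1 ≤ 1 and β > 1, the Beta density is monotone decreasing on [0,1]; the mode is at 0.
Mean = 1/(1+8) = 0.1111.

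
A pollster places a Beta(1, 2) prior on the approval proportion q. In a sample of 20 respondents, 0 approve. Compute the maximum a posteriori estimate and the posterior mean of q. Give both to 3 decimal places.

Posterior: Beta(1+0, 2+20) = Beta(1, 22).
Since α = 1 ≤ 1 and β > 1, the Beta density is monotone decreasing on [0,1]; the mode is at 0.
Mean = 1/(1+22) = 0.043.
The mean is pulled above the mode by the posterior's right skew.

MAP = 0.000, posterior mean = 0.043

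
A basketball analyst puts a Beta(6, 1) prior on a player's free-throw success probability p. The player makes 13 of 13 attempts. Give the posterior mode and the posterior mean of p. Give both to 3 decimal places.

MAP = 1.000, posterior mean = 0.950

Posterior: Beta(6+13, 1+0) = Beta(19, 1).
Since β = 1 ≤ 1 and α > 1, the Beta density is monotone increasing on [0,1]; the mode is at 1.
Mean = 19/(19+1) = 0.950.
Left-skewed posterior ⇒ mean < mode.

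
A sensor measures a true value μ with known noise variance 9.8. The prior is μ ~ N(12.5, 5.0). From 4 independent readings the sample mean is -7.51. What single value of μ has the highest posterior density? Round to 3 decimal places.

Posterior for μ is Normal. Precision-weighted mean: (1/5.0·12.5 + 4/9.8·-7.51) / (1/5.0 + 4/9.8) = -0.930.
A Normal posterior is symmetric, so mode = mean.
This is the posterior mode — the MAP estimate.

-0.930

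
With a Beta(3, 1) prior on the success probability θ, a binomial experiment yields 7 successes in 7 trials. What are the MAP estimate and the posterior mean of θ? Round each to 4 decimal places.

Posterior: Beta(3+7, 1+0) = Beta(10, 1).
Since β = 1 ≤ 1 and α > 1, the Beta density is monotone increasing on [0,1]; the mode is at 1.
Mean = 10/(10+1) = 0.9091.

MAP: 1.0000. Posterior mean: 0.9091.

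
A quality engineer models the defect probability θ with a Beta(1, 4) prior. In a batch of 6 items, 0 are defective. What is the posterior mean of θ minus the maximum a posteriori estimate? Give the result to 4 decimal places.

Posterior: Beta(1+0, 4+6) = Beta(1, 10).
Since α = 1 ≤ 1 and β > 1, the Beta density is monotone decreasing on [0,1]; the mode is at 0.
Mean = 1/(1+10) = 0.0909.
Difference = 0.0909 − 0.0000 = 0.0909.

0.0909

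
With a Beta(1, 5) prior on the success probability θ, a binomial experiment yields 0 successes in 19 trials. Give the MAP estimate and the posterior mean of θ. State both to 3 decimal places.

θ_MAP = 0.000, E[θ|data] = 0.040

Posterior: Beta(1+0, 5+19) = Beta(1, 24).
Since α = 1 ≤ 1 and β > 1, the Beta density is monotone decreasing on [0,1]; the mode is at 0.
Mean = 1/(1+24) = 0.040.
The posterior is right-skewed, so the mean exceeds the mode.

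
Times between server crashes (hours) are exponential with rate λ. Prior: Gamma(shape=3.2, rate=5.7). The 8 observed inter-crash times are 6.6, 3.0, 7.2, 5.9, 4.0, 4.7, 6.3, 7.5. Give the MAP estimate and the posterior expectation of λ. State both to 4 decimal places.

MAP = 0.2004, posterior mean = 0.2200

Σ times = 45.2. Posterior: Gamma(shape = 3.2+8 = 11.2, rate = 5.7+45.2 = 50.9).
Mode = (α−1)/β = 10.2/50.9 = 0.2004.
Mean = α/β = 11.2/50.9 = 0.2200.
The posterior is right-skewed, so the mean exceeds the mode.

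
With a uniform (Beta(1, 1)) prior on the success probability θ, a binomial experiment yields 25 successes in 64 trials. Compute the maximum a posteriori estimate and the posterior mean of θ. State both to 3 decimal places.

Posterior: Beta(1+25, 1+39) = Beta(26, 40).
Mode = (26−1)/(26+40−2) = 25/64 = 0.391.
With a flat prior the MAP equals the MLE, 25/64.
Mean = 26/(26+40) = 26/66 = 0.394.

MAP = 0.391, posterior mean = 0.394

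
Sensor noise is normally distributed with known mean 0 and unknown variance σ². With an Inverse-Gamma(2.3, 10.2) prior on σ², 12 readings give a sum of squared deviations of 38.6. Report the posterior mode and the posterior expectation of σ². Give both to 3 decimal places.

Posterior: Inverse-Gamma(shape = 2.3+12/2 = 8.3, scale = 10.2+38.6/2 = 29.5).
Mode = β/(α+1) = 29.5/9.3 = 3.172.
Mean = β/(α−1) = 29.5/7.3 = 4.041.

MAP = 3.172, posterior mean = 4.041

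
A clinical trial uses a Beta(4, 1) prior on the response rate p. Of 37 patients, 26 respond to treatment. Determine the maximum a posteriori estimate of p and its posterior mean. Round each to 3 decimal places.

Posterior: Beta(4+26, 1+11) = Beta(30, 12).
Mode = (30−1)/(30+12−2) = 29/40 = 0.725.
Mean = 30/(30+12) = 30/42 = 0.714.
The mean is pulled below the mode by the posterior's left skew.

MAP = 0.725; posterior mean = 0.714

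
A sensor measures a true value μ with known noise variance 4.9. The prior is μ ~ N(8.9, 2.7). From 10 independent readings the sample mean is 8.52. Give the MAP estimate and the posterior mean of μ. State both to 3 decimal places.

Posterior for μ is Normal. Precision-weighted mean: (1/2.7·8.9 + 10/4.9·8.52) / (1/2.7 + 10/4.9) = 8.578.
A Normal posterior is symmetric, so mode = mean.

MAP: 8.578. Posterior mean: 8.578.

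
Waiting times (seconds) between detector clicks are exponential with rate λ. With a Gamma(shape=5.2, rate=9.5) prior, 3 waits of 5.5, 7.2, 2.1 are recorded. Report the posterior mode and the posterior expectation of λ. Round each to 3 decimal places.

Σ times = 14.8. Posterior: Gamma(shape = 5.2+3 = 8.2, rate = 9.5+14.8 = 24.3).
Mode = (α−1)/β = 7.2/24.3 = 0.296.
Mean = α/β = 8.2/24.3 = 0.337.
The posterior is right-skewed, so the mean exceeds the mode.

MAP = 0.296, posterior mean = 0.337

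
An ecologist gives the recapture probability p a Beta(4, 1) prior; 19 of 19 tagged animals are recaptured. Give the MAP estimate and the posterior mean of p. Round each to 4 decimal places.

MAP = 1.0000; posterior mean = 0.9583

Posterior: Beta(4+19, 1+0) = Beta(23, 1).
Since β = 1 ≤ 1 and α > 1, the Beta density is monotone increasing on [0,1]; the mode is at 1.
Mean = 23/(23+1) = 0.9583.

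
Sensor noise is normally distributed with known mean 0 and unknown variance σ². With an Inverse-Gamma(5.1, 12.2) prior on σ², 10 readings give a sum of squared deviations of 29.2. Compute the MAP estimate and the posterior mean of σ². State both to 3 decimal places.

MAP: 2.414. Posterior mean: 2.945.

Posterior: Inverse-Gamma(shape = 5.1+10/2 = 10.1, scale = 12.2+29.2/2 = 26.8).
Mode = β/(α+1) = 26.8/11.1 = 2.414.
Mean = β/(α−1) = 26.8/9.1 = 2.945.
Mean > mode: the posterior has a right tail.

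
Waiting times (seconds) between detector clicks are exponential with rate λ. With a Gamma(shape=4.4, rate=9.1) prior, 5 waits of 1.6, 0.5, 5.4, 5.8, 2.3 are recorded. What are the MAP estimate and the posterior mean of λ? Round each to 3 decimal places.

Σ times = 15.6. Posterior: Gamma(shape = 4.4+5 = 9.4, rate = 9.1+15.6 = 24.7).
Mode = (α−1)/β = 8.4/24.7 = 0.340.
Mean = α/β = 9.4/24.7 = 0.381.
Mean > mode: the posterior has a right tail.

λ_MAP = 0.340, E[λ|data] = 0.381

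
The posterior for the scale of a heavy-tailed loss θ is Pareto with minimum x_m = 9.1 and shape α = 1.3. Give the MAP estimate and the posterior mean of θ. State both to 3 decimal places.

θ_MAP = 9.100, E[θ|data] = 39.433

The Pareto density is strictly decreasing on [x_m, ∞), so the mode is x_m = 9.100.
Mean = α·x_m/(α−1) = 1.3·9.1/0.3 = 39.433.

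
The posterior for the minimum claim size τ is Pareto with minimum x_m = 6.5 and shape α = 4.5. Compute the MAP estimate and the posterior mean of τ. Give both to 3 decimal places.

MAP = 6.500; posterior mean = 8.357

The Pareto density is strictly decreasing on [x_m, ∞), so the mode is x_m = 6.500.
Mean = α·x_m/(α−1) = 4.5·6.5/3.5 = 8.357.
The mean is pulled above the mode by the posterior's right skew.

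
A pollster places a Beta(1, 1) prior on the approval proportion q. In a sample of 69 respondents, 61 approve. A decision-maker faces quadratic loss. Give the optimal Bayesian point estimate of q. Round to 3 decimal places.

0.873

Posterior: Beta(1+61, 1+8) = Beta(62, 9).
Mode = (62−1)/(62+9−2) = 61/69 = 0.884.
With a flat prior the MAP equals the MLE, 61/69.
Mean = 62/(62+9) = 62/71 = 0.873.
Quadratic loss ⇒ the optimal estimator is the posterior mean.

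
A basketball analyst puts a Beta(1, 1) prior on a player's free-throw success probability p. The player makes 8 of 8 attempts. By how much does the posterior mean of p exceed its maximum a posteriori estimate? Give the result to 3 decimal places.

-0.100

Posterior: Beta(1+8, 1+0) = Beta(9, 1).
Since β = 1 ≤ 1 and α > 1, the Beta density is monotone increasing on [0,1]; the mode is at 1.
Mean = 9/(9+1) = 0.900.
Difference = 0.900 − 1.000 = -0.100.
Mode > mean: the posterior has a left tail.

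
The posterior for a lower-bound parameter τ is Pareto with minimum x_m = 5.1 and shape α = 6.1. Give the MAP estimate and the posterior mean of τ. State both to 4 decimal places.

The Pareto density is strictly decreasing on [x_m, ∞), so the mode is x_m = 5.1000.
Mean = α·x_m/(α−1) = 6.1·5.1/5.1 = 6.1000.

MAP: 5.1000. Posterior mean: 6.1000.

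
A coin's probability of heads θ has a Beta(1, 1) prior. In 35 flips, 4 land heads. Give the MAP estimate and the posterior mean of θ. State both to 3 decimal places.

MAP = 0.114, posterior mean = 0.135

Posterior: Beta(1+4, 1+31) = Beta(5, 32).
Mode = (5−1)/(5+32−2) = 4/35 = 0.114.
Mean = 5/(5+32) = 5/37 = 0.135.
The posterior is right-skewed, so the mean exceeds the mode.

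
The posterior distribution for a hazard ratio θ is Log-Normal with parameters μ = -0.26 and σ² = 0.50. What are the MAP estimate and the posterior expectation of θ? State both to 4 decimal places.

Mode = exp(μ − σ²) = exp(-0.76) = 0.4677.
Mean = exp(μ + σ²/2) = exp(-0.010) = 0.9900.
The mean is pulled above the mode by the posterior's right skew.

θ_MAP = 0.4677, E[θ|data] = 0.9900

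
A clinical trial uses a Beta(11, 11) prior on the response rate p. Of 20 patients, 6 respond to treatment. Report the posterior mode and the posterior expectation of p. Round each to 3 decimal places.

Posterior: Beta(11+6, 11+14) = Beta(17, 25).
Mode = (17−1)/(17+25−2) = 16/40 = 0.400.
Mean = 17/(17+25) = 17/42 = 0.405.

MAP: 0.400. Posterior mean: 0.405.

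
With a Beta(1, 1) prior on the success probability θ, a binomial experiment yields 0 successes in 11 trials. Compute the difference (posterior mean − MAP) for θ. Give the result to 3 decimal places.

0.077

Posterior: Beta(1+0, 1+11) = Beta(1, 12).
Since α = 1 ≤ 1 and β > 1, the Beta density is monotone decreasing on [0,1]; the mode is at 0.
Mean = 1/(1+12) = 0.077.
Difference = 0.077 − 0.000 = 0.077.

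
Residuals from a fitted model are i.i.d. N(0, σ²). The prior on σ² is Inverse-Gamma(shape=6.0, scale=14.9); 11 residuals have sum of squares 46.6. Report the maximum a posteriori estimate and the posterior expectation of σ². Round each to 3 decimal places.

Posterior: Inverse-Gamma(shape = 6.0+11/2 = 11.5, scale = 14.9+46.6/2 = 38.2).
Mode = β/(α+1) = 38.2/12.5 = 3.056.
Mean = β/(α−1) = 38.2/10.5 = 3.638.

maximum a posteriori estimate = 3.056, posterior expectation = 3.638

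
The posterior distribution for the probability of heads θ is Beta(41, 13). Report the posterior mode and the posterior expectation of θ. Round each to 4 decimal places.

θ_MAP = 0.7692, E[θ|data] = 0.7593

Mode = (41−1)/(41+13−2) = 40/52 = 0.7692.
Mean = 41/(41+13) = 41/54 = 0.7593.
Left-skewed posterior ⇒ mean < mode.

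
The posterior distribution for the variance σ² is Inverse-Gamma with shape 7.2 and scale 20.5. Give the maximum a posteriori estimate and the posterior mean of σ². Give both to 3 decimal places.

Mode = β/(α+1) = 20.5/8.2 = 2.500.
Mean = β/(α−1) = 20.5/6.2 = 3.306.

MAP = 2.500, posterior mean = 3.306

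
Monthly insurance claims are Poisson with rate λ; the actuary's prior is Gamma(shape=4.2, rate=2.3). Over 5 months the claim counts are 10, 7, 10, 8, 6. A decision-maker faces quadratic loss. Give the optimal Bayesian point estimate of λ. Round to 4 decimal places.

6.1918

Σ counts = 41. Posterior: Gamma(shape = 4.2+41 = 45.2, rate = 2.3+5 = 7.3).
Mode = (α−1)/β = 44.2/7.3 = 6.0548.
Mean = α/β = 45.2/7.3 = 6.1918.
Quadratic loss ⇒ the optimal estimator is the posterior mean.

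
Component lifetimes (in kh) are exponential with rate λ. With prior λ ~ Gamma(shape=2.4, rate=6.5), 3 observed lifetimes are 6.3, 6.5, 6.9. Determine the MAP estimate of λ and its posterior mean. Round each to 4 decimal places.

Σ times = 19.7. Posterior: Gamma(shape = 2.4+3 = 5.4, rate = 6.5+19.7 = 26.2).
Mode = (α−1)/β = 4.4/26.2 = 0.1679.
Mean = α/β = 5.4/26.2 = 0.2061.

MAP = 0.1679, posterior mean = 0.2061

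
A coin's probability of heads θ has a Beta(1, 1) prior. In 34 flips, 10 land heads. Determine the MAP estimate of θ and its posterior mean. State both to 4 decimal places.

Posterior: Beta(1+10, 1+24) = Beta(11, 25).
Mode = (11−1)/(11+25−2) = 10/34 = 0.2941.
With a flat prior the MAP equals the MLE, 10/34.
Mean = 11/(11+25) = 11/36 = 0.3056.
The posterior is right-skewed, so the mean exceeds the mode.

MAP estimate = 0.2941, posterior mean = 0.3056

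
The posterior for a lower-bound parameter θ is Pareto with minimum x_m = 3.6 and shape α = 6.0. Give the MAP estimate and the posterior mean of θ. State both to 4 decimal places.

θ_MAP = 3.6000, E[θ|data] = 4.3200

The Pareto density is strictly decreasing on [x_m, ∞), so the mode is x_m = 3.6000.
Mean = α·x_m/(α−1) = 6.0·3.6/5.0 = 4.3200.
The posterior is right-skewed, so the mean exceeds the mode.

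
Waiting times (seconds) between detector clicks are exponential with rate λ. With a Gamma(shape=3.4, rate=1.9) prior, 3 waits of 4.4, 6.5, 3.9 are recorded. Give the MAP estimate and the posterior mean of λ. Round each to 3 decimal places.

MAP = 0.323; posterior mean = 0.383

Σ times = 14.8. Posterior: Gamma(shape = 3.4+3 = 6.4, rate = 1.9+14.8 = 16.7).
Mode = (α−1)/β = 5.4/16.7 = 0.323.
Mean = α/β = 6.4/16.7 = 0.383.
The mean is pulled above the mode by the posterior's right skew.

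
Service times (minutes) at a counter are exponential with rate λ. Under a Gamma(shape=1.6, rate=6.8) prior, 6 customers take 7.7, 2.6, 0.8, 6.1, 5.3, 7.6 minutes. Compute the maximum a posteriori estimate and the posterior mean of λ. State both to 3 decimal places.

Σ times = 30.1. Posterior: Gamma(shape = 1.6+6 = 7.6, rate = 6.8+30.1 = 36.9).
Mode = (α−1)/β = 6.6/36.9 = 0.179.
Mean = α/β = 7.6/36.9 = 0.206.
Mean > mode: the posterior has a right tail.

MAP: 0.179. Posterior mean: 0.206.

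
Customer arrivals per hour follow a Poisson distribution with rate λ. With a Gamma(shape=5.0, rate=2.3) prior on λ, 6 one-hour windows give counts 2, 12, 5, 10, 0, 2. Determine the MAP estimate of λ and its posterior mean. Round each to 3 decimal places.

Σ counts = 31. Posterior: Gamma(shape = 5.0+31 = 36.0, rate = 2.3+6 = 8.3).
Mode = (α−1)/β = 35.0/8.3 = 4.217.
Mean = α/β = 36.0/8.3 = 4.337.

MAP = 4.217; posterior mean = 4.337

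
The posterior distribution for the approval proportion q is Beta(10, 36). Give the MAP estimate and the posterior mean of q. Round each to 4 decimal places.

Mode = (10−1)/(10+36−2) = 9/44 = 0.2045.
Mean = 10/(10+36) = 10/46 = 0.2174.
Right-skewed posterior ⇒ mode < mean.

q_MAP = 0.2045, E[q|data] = 0.2174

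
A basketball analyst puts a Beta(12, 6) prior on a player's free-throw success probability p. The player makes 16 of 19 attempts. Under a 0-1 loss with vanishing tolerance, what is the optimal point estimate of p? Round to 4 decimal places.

0.7714

Posterior: Beta(12+16, 6+3) = Beta(28, 9).
Mode = (28−1)/(28+9−2) = 27/35 = 0.7714.
Mean = 28/(28+9) = 28/37 = 0.7568.
This is the posterior mode — the MAP estimate.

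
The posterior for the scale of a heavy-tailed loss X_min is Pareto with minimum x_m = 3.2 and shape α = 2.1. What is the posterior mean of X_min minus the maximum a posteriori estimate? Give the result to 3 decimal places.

The Pareto density is strictly decreasing on [x_m, ∞), so the mode is x_m = 3.200.
Mean = α·x_m/(α−1) = 2.1·3.2/1.1 = 6.109.
Difference = 6.109 − 3.200 = 2.909.

2.909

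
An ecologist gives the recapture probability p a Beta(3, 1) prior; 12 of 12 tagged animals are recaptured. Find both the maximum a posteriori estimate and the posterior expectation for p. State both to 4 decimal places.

p_MAP = 1.0000, E[p|data] = 0.9375

Posterior: Beta(3+12, 1+0) = Beta(15, 1).
Since β = 1 ≤ 1 and α > 1, the Beta density is monotone increasing on [0,1]; the mode is at 1.
Mean = 15/(15+1) = 0.9375.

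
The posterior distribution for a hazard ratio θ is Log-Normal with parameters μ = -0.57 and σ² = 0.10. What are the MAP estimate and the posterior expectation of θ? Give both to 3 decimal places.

MAP estimate = 0.512, posterior expectation = 0.595

Mode = exp(μ − σ²) = exp(-0.67) = 0.512.
Mean = exp(μ + σ²/2) = exp(-0.520) = 0.595.
The mean is pulled above the mode by the posterior's right skew.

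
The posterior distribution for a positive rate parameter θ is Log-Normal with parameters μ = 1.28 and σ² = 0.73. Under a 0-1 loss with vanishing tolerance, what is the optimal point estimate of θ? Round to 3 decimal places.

1.733

Mode = exp(μ − σ²) = exp(0.55) = 1.733.
Mean = exp(μ + σ²/2) = exp(1.645) = 5.181.
This is the posterior mode — the MAP estimate.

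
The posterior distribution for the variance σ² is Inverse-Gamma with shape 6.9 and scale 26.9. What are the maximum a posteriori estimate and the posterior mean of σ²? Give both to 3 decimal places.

Mode = β/(α+1) = 26.9/7.9 = 3.405.
Mean = β/(α−1) = 26.9/5.9 = 4.559.

MAP: 3.405. Posterior mean: 4.559.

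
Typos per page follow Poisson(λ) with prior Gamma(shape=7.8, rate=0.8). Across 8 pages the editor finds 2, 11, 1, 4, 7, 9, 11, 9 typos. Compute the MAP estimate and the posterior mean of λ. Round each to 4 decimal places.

Σ counts = 54. Posterior: Gamma(shape = 7.8+54 = 61.8, rate = 0.8+8 = 8.8).
Mode = (α−1)/β = 60.8/8.8 = 6.9091.
Mean = α/β = 61.8/8.8 = 7.0227.
The mean is pulled above the mode by the posterior's right skew.

MAP = 6.9091; posterior mean = 7.0227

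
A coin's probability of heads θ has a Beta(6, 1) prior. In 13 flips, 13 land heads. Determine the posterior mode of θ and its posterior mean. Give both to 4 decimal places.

Posterior: Beta(6+13, 1+0) = Beta(19, 1).
Since β = 1 ≤ 1 and α > 1, the Beta density is monotone increasing on [0,1]; the mode is at 1.
Mean = 19/(19+1) = 0.9500.
Mode > mean: the posterior has a left tail.

θ_MAP = 1.0000, E[θ|data] = 0.9500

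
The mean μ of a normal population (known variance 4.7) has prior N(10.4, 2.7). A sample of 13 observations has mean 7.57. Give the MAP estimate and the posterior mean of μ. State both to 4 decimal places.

MAP = 7.9042, posterior mean = 7.9042

Posterior for μ is Normal. Precision-weighted mean: (1/2.7·10.4 + 13/4.7·7.57) / (1/2.7 + 13/4.7) = 7.9042.
A Normal posterior is symmetric, so mode = mean.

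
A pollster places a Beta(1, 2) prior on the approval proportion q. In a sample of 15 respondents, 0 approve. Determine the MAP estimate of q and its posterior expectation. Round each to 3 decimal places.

Posterior: Beta(1+0, 2+15) = Beta(1, 17).
Since α = 1 ≤ 1 and β > 1, the Beta density is monotone decreasing on [0,1]; the mode is at 0.
Mean = 1/(1+17) = 0.056.

MAP estimate = 0.000, posterior expectation = 0.056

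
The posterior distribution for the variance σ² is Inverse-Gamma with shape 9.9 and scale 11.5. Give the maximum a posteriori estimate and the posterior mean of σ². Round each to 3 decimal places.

Mode = β/(α+1) = 11.5/10.9 = 1.055.
Mean = β/(α−1) = 11.5/8.9 = 1.292.

MAP: 1.055. Posterior mean: 1.292.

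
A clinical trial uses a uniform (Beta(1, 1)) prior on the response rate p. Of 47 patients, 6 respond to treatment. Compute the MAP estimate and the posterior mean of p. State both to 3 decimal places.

MAP = 0.128, posterior mean = 0.143

Posterior: Beta(1+6, 1+41) = Beta(7, 42).
Mode = (7−1)/(7+42−2) = 6/47 = 0.128.
With a flat prior the MAP equals the MLE, 6/47.
Mean = 7/(7+42) = 7/49 = 0.143.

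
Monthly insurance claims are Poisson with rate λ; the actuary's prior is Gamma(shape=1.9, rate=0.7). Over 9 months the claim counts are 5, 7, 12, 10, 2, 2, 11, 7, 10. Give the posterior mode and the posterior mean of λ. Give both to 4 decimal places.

MAP = 6.8969; posterior mean = 7.0000

Σ counts = 66. Posterior: Gamma(shape = 1.9+66 = 67.9, rate = 0.7+9 = 9.7).
Mode = (α−1)/β = 66.9/9.7 = 6.8969.
Mean = α/β = 67.9/9.7 = 7.0000.
Right-skewed posterior ⇒ mode < mean.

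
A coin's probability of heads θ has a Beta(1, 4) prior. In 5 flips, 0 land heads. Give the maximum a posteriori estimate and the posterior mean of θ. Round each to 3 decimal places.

maximum a posteriori estimate = 0.000, posterior mean = 0.100

Posterior: Beta(1+0, 4+5) = Beta(1, 9).
Since α = 1 ≤ 1 and β > 1, the Beta density is monotone decreasing on [0,1]; the mode is at 0.
Mean = 1/(1+9) = 0.100.
The mean is pulled above the mode by the posterior's right skew.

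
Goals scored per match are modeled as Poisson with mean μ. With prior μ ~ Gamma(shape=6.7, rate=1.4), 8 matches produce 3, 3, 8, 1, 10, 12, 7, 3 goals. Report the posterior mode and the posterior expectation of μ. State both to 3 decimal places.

Σ counts = 47. Posterior: Gamma(shape = 6.7+47 = 53.7, rate = 1.4+8 = 9.4).
Mode = (α−1)/β = 52.7/9.4 = 5.606.
Mean = α/β = 53.7/9.4 = 5.713.
Right-skewed posterior ⇒ mode < mean.

μ_MAP = 5.606, E[μ|data] = 5.713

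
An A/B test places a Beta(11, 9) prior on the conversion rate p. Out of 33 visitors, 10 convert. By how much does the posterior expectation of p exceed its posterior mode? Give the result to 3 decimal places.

Posterior: Beta(11+10, 9+23) = Beta(21, 32).
Mode = (21−1)/(21+32−2) = 20/51 = 0.392.
Mean = 21/(21+32) = 21/53 = 0.396.
Difference = 0.396 − 0.392 = 0.004.

0.004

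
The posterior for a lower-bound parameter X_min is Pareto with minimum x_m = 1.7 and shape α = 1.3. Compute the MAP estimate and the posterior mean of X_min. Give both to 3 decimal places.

The Pareto density is strictly decreasing on [x_m, ∞), so the mode is x_m = 1.700.
Mean = α·x_m/(α−1) = 1.3·1.7/0.3 = 7.367.

X_min_MAP = 1.700, E[X_min|data] = 7.367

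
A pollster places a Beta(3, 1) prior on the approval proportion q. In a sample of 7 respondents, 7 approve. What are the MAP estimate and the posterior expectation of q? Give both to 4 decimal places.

MAP estimate = 1.0000, posterior expectation = 0.9091

Posterior: Beta(3+7, 1+0) = Beta(10, 1).
Since β = 1 ≤ 1 and α > 1, the Beta density is monotone increasing on [0,1]; the mode is at 1.
Mean = 10/(10+1) = 0.9091.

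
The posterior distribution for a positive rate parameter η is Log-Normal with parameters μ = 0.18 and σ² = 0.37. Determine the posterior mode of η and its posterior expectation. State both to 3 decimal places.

Mode = exp(μ − σ²) = exp(-0.19) = 0.827.
Mean = exp(μ + σ²/2) = exp(0.365) = 1.441.

MAP = 0.827; posterior mean = 1.441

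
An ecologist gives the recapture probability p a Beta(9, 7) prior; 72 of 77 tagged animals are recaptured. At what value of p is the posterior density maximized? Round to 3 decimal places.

Posterior: Beta(9+72, 7+5) = Beta(81, 12).
Mode = (81−1)/(81+12−2) = 80/91 = 0.879.
Mean = 81/(81+12) = 81/93 = 0.871.
This is the posterior mode — the MAP estimate.

0.879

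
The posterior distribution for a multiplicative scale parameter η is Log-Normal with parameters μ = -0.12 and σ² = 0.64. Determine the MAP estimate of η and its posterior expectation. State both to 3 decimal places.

Mode = exp(μ − σ²) = exp(-0.76) = 0.468.
Mean = exp(μ + σ²/2) = exp(0.200) = 1.221.
Mean > mode: the posterior has a right tail.

MAP estimate = 0.468, posterior expectation = 1.221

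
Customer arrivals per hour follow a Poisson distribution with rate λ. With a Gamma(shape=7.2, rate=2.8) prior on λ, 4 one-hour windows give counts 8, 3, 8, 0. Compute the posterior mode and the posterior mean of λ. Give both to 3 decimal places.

Σ counts = 19. Posterior: Gamma(shape = 7.2+19 = 26.2, rate = 2.8+4 = 6.8).
Mode = (α−1)/β = 25.2/6.8 = 3.706.
Mean = α/β = 26.2/6.8 = 3.853.
Right-skewed posterior ⇒ mode < mean.

MAP = 3.706; posterior mean = 3.853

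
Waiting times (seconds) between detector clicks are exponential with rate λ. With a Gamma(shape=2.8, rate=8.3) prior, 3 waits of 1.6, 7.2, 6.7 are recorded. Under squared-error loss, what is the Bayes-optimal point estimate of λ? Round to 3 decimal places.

0.244

Σ times = 15.5. Posterior: Gamma(shape = 2.8+3 = 5.8, rate = 8.3+15.5 = 23.8).
Mode = (α−1)/β = 4.8/23.8 = 0.202.
Mean = α/β = 5.8/23.8 = 0.244.
Squared-error loss ⇒ the optimal estimator is the posterior mean.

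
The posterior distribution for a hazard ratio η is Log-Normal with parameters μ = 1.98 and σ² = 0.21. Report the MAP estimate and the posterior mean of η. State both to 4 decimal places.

MAP: 5.8709. Posterior mean: 8.0446.

Mode = exp(μ − σ²) = exp(1.77) = 5.8709.
Mean = exp(μ + σ²/2) = exp(2.085) = 8.0446.
The posterior is right-skewed, so the mean exceeds the mode.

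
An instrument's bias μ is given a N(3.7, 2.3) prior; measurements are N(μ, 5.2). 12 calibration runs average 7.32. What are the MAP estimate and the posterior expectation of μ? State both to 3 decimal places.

MAP estimate = 6.746, posterior expectation = 6.746

Posterior for μ is Normal. Precision-weighted mean: (1/2.3·3.7 + 12/5.2·7.32) / (1/2.3 + 12/5.2) = 6.746.
A Normal posterior is symmetric, so mode = mean.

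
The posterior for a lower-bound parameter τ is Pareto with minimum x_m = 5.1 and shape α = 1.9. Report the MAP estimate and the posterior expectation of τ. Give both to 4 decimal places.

The Pareto density is strictly decreasing on [x_m, ∞), so the mode is x_m = 5.1000.
Mean = α·x_m/(α−1) = 1.9·5.1/0.9 = 10.7667.
Right-skewed posterior ⇒ mode < mean.

MAP = 5.1000; posterior mean = 10.7667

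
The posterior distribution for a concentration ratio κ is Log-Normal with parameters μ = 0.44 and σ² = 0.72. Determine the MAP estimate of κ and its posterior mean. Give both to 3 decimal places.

MAP = 0.756, posterior mean = 2.226

Mode = exp(μ − σ²) = exp(-0.28) = 0.756.
Mean = exp(μ + σ²/2) = exp(0.800) = 2.226.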